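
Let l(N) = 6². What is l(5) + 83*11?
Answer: 949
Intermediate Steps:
l(N) = 36
l(5) + 83*11 = 36 + 83*11 = 36 + 913 = 949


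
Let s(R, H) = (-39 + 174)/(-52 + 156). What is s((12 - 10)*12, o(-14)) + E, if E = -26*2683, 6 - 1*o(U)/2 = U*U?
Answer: -7254697/104 ≈ -69757.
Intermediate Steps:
o(U) = 12 - 2*U² (o(U) = 12 - 2*U*U = 12 - 2*U²)
s(R, H) = 135/104
E = -69758
s((12 - 10)*12, o(-14)) + E = 135/104 - 69758 = -7254697/104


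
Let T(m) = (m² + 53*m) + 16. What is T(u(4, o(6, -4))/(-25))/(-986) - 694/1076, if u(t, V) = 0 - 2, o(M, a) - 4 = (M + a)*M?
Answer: -110323301/165771250 ≈ -0.66551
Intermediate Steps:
o(M, a) = 4 + M*(M + a) (o(M, a) = 4 + (M + a)*M = 4 + M*(M + a))
u(t, V) = -2
T(m) = 16 + m² + 53*m
T(u(4, o(6, -4))/(-25))/(-986) - 694/1076 = (16 + (-2/(-25))² + 53*(-2/(-25)))/(-986) - 694/1076 = (16 + (-2*(-1/25))² + 53*(-2*(-1/25)))*(-1/986) - 694*1/1076 = (16 + (2/25)² + 53*(2/25))*(-1/986) - 347/538 = (16 + 4/625 + 106/25)*(-1/986) - 347/538 = (12654/625)*(-1/986) - 347/538 = -6327/308125 - 347/538 = -110323301/165771250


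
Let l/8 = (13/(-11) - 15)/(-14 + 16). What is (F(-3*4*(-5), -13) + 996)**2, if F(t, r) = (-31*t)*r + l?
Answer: 76299698176/121 ≈ 6.3058e+8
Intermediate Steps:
l = -712/11 (l = 8*((13/(-11) - 15)/(-14 + 16)) = 8*((13*(-1/11) - 15)/2) = 8*((-13/11 - 15)*(1/2)) = 8*(-178/11*1/2) = 8*(-89/11) = -712/11 ≈ -64.727)
F(t, r) = -712/11 - 31*r*t (F(t, r) = (-31*t)*r - 712/11 = -31*r*t - 712/11 = -712/11 - 31*r*t)
(F(-3*4*(-5), -13) + 996)**2 = ((-712/11 - 31*(-13)*-3*4*(-5)) + 996)**2 = ((-712/11 - 31*(-13)*(-12*(-5))) + 996)**2 = ((-712/11 - 31*(-13)*60) + 996)**2 = ((-712/11 + 24180) + 996)**2 = (265268/11 + 996)**2 = (276224/11)**2 = 76299698176/121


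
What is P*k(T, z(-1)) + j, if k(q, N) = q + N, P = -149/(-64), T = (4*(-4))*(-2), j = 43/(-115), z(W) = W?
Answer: 528433/7360 ≈ 71.798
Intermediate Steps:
j = -43/115 (j = 43*(-1/115) = -43/115 ≈ -0.37391)
T = 32 (T = -16*(-2) = 32)
P = 149/64 (P = -149*(-1/64) = 149/64 ≈ 2.3281)
k(q, N) = N + q
P*k(T, z(-1)) + j = 149*(-1 + 32)/64 - 43/115 = (149/64)*31 - 43/115 = 4619/64 - 43/115 = 528433/7360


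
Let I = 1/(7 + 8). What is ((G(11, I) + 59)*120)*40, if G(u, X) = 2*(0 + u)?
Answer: 388800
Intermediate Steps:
I = 1/15 ≈ 0.066667
G(u, X) = 2*u
((G(11, I) + 59)*120)*40 = ((2*11 + 59)*120)*40 = ((22 + 59)*120)*40 = (81*120)*40 = 9720*40 = 388800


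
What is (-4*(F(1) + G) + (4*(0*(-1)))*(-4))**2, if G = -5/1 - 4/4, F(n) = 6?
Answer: 0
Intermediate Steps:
G = -6 (G = -5*1 - 4*1/4 = -5 - 1 = -6)
(-4*(F(1) + G) + (4*(0*(-1)))*(-4))**2 = (-4*(6 - 6) + (4*(0*(-1)))*(-4))**2 = (-4*0 + (4*0)*(-4))**2 = (0 + 0*(-4))**2 = (0 + 0)**2 = 0**2 = 0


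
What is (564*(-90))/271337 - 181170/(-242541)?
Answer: 1364694190/2437420271 ≈ 0.55989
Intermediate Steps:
(564*(-90))/271337 - 181170/(-242541) = -50760*1/271337 - 181170*(-1/242541) = -50760/271337 + 6710/8983 = 1364694190/2437420271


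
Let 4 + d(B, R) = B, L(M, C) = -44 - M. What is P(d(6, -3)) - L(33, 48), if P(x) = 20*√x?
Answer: 77 + 20*√2 ≈ 105.28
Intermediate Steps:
d(B, R) = -4 + B
P(d(6, -3)) - L(33, 48) = 20*√(-4 + 6) - (-44 - 1*33) = 20*√2 - (-44 - 33) = 20*√2 - 1*(-77) = 20*√2 + 77 = 77 + 20*√2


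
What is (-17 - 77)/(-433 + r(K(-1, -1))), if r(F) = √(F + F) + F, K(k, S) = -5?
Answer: 438/2041 + I*√10/2041 ≈ 0.2146 + 0.0015494*I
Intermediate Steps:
r(F) = F + √2*√F (r(F) = √(2*F) + F = √2*√F + F = F + √2*√F)
(-17 - 77)/(-433 + r(K(-1, -1))) = (-17 - 77)/(-433 + (-5 + √2*√(-5))) = -94/(-433 + (-5 + √2*(I*√5))) = -94/(-433 + (-5 + I*√10)) = -94/(-438 + I*√10)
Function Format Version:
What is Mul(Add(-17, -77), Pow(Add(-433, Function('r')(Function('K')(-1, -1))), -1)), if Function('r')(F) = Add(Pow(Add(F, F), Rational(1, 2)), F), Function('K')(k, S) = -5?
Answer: Add(Rational(438, 2041), Mul(Rational(1, 2041), I, Pow(10, Rational(1, 2)))) ≈ Add(0.21460, Mul(0.0015494, I))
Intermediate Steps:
Function('r')(F) = Add(F, Mul(Pow(2, Rational(1, 2)), Pow(F, Rational(1, 2)))) (Function('r')(F) = Add(Pow(Mul(2, F), Rational(1, 2)), F) = Add(Mul(Pow(2, Rational(1, 2)), Pow(F, Rational(1, 2))), F) = Add(F, Mul(Pow(2, Rational(1, 2)), Pow(F, Rational(1, 2)))))
Mul(Add(-17, -77), Pow(Add(-433, Function('r')(Function('K')(-1, -1))), -1)) = Mul(Add(-17, -77), Pow(Add(-433, Add(-5, Mul(Pow(2, Rational(1, 2)), Pow(-5, Rational(1, 2))))), -1)) = Mul(-94, Pow(Add(-433, Add(-5, Mul(Pow(2, Rational(1, 2)), Mul(I, Pow(5, Rational(1, 2)))))), -1)) = Mul(-94, Pow(Add(-433, Add(-5, Mul(I, Pow(10, Rational(1, 2))))), -1)) = Mul(-94, Pow(Add(-438, Mul(I, Pow(10, Rational(1, 2)))), -1))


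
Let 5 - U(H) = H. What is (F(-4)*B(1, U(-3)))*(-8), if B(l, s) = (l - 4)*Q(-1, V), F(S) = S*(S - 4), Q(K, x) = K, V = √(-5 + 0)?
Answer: -768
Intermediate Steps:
V = I*√5 (V = √(-5) = I*√5 ≈ 2.2361*I)
F(S) = S*(-4 + S)
U(H) = 5 - H
B(l, s) = 4 - l (B(l, s) = (l - 4)*(-1) = (-4 + l)*(-1) = 4 - l)
(F(-4)*B(1, U(-3)))*(-8) = ((-4*(-4 - 4))*(4 - 1*1))*(-8) = ((-4*(-8))*(4 - 1))*(-8) = (32*3)*(-8) = 96*(-8) = -768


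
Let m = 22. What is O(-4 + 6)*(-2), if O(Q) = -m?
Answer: 44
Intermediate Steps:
O(Q) = -22 (O(Q) = -1*22 = -22)
O(-4 + 6)*(-2) = -22*(-2) = 44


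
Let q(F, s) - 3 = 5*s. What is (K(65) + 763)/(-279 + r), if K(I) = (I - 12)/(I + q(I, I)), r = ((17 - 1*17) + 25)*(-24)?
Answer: -299912/345447 ≈ -0.86819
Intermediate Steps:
r = -600 (r = ((17 - 17) + 25)*(-24) = (0 + 25)*(-24) = 25*(-24) = -600)
q(F, s) = 3 + 5*s
K(I) = (-12 + I)/(3 + 6*I) (K(I) = (I - 12)/(I + (3 + 5*I)) = (-12 + I)/(3 + 6*I))
(K(65) + 763)/(-279 + r) = ((-12 + 65)/(3*(1 + 2*65)) + 763)/(-279 - 600) = ((⅓)*53/(1 + 130) + 763)/(-879) = ((⅓)*53/131 + 763)*(-1/879) = ((⅓)*(1/131)*53 + 763)*(-1/879) = (53/393 + 763)*(-1/879) = (299912/393)*(-1/879) = -299912/345447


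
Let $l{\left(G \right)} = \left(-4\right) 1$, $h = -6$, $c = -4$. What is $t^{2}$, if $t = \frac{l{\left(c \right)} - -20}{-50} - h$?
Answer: $\frac{20164}{625} \approx 32.262$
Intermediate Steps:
$l{\left(G \right)} = -4$
$t = \frac{142}{25}$ ($t = \frac{-4 - -20}{-50} - -6 = \left(-4 + 20\right) \left(- \frac{1}{50}\right) + 6 = 16 \left(- \frac{1}{50}\right) + 6 = - \frac{8}{25} + 6 = \frac{142}{25} \approx 5.68$)
$t^{2} = \left(\frac{142}{25}\right)^{2} = \frac{20164}{625}$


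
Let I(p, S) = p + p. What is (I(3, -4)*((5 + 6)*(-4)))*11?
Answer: -2904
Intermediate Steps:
I(p, S) = 2*p
(I(3, -4)*((5 + 6)*(-4)))*11 = ((2*3)*((5 + 6)*(-4)))*11 = (6*(11*(-4)))*11 = (6*(-44))*11 = -264*11 = -2904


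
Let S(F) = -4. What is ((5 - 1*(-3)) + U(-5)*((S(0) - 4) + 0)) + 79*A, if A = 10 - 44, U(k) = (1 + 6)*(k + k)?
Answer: -2118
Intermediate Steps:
U(k) = 14*k (U(k) = 7*(2*k) = 14*k)
A = -34
((5 - 1*(-3)) + U(-5)*((S(0) - 4) + 0)) + 79*A = ((5 - 1*(-3)) + (14*(-5))*((-4 - 4) + 0)) + 79*(-34) = ((5 + 3) - 70*(-8 + 0)) - 2686 = (8 - 70*(-8)) - 2686 = (8 + 560) - 2686 = 568 - 2686 = -2118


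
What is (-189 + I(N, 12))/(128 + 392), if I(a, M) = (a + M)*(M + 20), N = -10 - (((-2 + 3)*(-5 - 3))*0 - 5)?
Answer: 7/104 ≈ 0.067308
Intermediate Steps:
N = -5 (N = -10 - ((1*(-8))*0 - 5) = -10 - (-8*0 - 5) = -10 - (0 - 5) = -10 - 1*(-5) = -10 + 5 = -5)
I(a, M) = (20 + M)*(M + a) (I(a, M) = (M + a)*(20 + M) = (20 + M)*(M + a))
(-189 + I(N, 12))/(128 + 392) = (-189 + (12² + 20*12 + 20*(-5) + 12*(-5)))/(128 + 392) = (-189 + (144 + 240 - 100 - 60))/520 = (-189 + 224)*(1/520) = 35*(1/520) = 7/104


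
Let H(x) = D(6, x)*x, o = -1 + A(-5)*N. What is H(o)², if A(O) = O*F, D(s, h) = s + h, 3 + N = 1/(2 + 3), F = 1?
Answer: 61009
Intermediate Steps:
N = -14/5 (N = -3 + 1/(2 + 3) = -3 + 1/5 = -3 + ⅕ = -14/5 ≈ -2.8000)
D(s, h) = h + s
A(O) = O (A(O) = O*1 = O)
o = 13 (o = -1 - 5*(-14/5) = -1 + 14 = 13)
H(x) = x*(6 + x) (H(x) = (x + 6)*x = (6 + x)*x = x*(6 + x))
H(o)² = (13*(6 + 13))² = (13*19)² = 247² = 61009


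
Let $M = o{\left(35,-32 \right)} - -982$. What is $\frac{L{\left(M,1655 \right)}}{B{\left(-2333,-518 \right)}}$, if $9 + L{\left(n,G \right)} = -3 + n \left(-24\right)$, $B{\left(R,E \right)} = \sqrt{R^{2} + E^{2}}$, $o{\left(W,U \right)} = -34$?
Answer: $- \frac{22764 \sqrt{5711213}}{5711213} \approx -9.5254$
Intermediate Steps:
$B{\left(R,E \right)} = \sqrt{E^{2} + R^{2}}$
$M = 948$ ($M = -34 - -982 = -34 + 982 = 948$)
$L{\left(n,G \right)} = -12 - 24 n$ ($L{\left(n,G \right)} = -9 + \left(-3 + n \left(-24\right)\right) = -9 - \left(3 + 24 n\right) = -12 - 24 n$)
$\frac{L{\left(M,1655 \right)}}{B{\left(-2333,-518 \right)}} = \frac{-12 - 22752}{\sqrt{\left(-518\right)^{2} + \left(-2333\right)^{2}}} = \frac{-12 - 22752}{\sqrt{268324 + 5442889}} = - \frac{22764}{\sqrt{5711213}} = - 22764 \frac{\sqrt{5711213}}{5711213} = - \frac{22764 \sqrt{5711213}}{5711213}$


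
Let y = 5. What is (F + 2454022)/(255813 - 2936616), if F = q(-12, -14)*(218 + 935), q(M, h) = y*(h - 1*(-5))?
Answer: -2402137/2680803 ≈ -0.89605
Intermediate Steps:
q(M, h) = 25 + 5*h (q(M, h) = 5*(h - 1*(-5)) = 5*(h + 5) = 5*(5 + h) = 25 + 5*h)
F = -51885 (F = (25 + 5*(-14))*(218 + 935) = (25 - 70)*1153 = -45*1153 = -51885)
(F + 2454022)/(255813 - 2936616) = (-51885 + 2454022)/(255813 - 2936616) = 2402137/(-2680803) = 2402137*(-1/2680803) = -2402137/2680803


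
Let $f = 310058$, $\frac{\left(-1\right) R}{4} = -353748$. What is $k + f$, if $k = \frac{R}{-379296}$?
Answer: $\frac{2450048837}{7902} \approx 3.1005 \cdot 10^{5}$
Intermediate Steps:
$R = 1414992$ ($R = \left(-4\right) \left(-353748\right) = 1414992$)
$k = - \frac{29479}{7902}$ ($k = \frac{1414992}{-379296} = 1414992 \left(- \frac{1}{379296}\right) = - \frac{29479}{7902} \approx -3.7306$)
$k + f = - \frac{29479}{7902} + 310058 = \frac{2450048837}{7902}$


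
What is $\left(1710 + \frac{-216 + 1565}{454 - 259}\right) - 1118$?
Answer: $\frac{116789}{195} \approx 598.92$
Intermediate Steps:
$\left(1710 + \frac{-216 + 1565}{454 - 259}\right) - 1118 = \left(1710 + \frac{1349}{195}\right) - 1118 = \frac{334799}{195} - 1118 = \frac{116789}{195}$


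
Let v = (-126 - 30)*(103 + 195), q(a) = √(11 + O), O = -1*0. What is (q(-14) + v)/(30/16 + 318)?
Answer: -123968/853 + 8*√11/2559 ≈ -145.32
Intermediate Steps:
O = 0
q(a) = √11 (q(a) = √(11 + 0) = √11)
v = -46488 (v = -156*298 = -46488)
(q(-14) + v)/(30/16 + 318) = (√11 - 46488)/(30/16 + 318) = (-46488 + √11)/(30*(1/16) + 318) = (-46488 + √11)/(15/8 + 318) = (-46488 + √11)/(2559/8) = (-46488 + √11)*(8/2559) = -123968/853 + 8*√11/2559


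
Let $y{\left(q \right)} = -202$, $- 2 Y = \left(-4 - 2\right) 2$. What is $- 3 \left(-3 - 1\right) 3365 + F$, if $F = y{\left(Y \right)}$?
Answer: $40178$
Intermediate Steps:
$Y = 6$ ($Y = - \frac{\left(-4 - 2\right) 2}{2} = - \frac{\left(-6\right) 2}{2} = \left(- \frac{1}{2}\right) \left(-12\right) = 6$)
$F = -202$
$- 3 \left(-3 - 1\right) 3365 + F = - 3 \left(-3 - 1\right) 3365 - 202 = \left(-3\right) \left(-4\right) 3365 - 202 = 12 \cdot 3365 - 202 = 40380 - 202 = 40178$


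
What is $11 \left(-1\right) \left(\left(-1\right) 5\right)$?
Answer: $55$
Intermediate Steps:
$11 \left(-1\right) \left(\left(-1\right) 5\right) = \left(-11\right) \left(-5\right) = 55$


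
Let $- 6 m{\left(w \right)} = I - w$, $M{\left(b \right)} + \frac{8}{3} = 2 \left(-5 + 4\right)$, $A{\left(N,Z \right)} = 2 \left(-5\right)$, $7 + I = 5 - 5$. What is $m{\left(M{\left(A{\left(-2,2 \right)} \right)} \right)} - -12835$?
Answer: $\frac{231037}{18} \approx 12835.0$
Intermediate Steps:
$I = -7$ ($I = -7 + \left(5 - 5\right) = -7 + 0 = -7$)
$A{\left(N,Z \right)} = -10$
$M{\left(b \right)} = - \frac{14}{3}$ ($M{\left(b \right)} = - \frac{8}{3} + 2 \left(-5 + 4\right) = - \frac{8}{3} + 2 \left(-1\right) = - \frac{8}{3} - 2 = - \frac{14}{3}$)
$m{\left(w \right)} = \frac{7}{6} + \frac{w}{6}$ ($m{\left(w \right)} = - \frac{-7 - w}{6} = \frac{7}{6} + \frac{w}{6}$)
$m{\left(M{\left(A{\left(-2,2 \right)} \right)} \right)} - -12835 = \left(\frac{7}{6} + \frac{1}{6} \left(- \frac{14}{3}\right)\right) - -12835 = \left(\frac{7}{6} - \frac{7}{9}\right) + 12835 = \frac{7}{18} + 12835 = \frac{231037}{18}$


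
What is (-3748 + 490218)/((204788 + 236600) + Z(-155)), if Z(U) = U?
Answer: 486470/441233 ≈ 1.1025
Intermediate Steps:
(-3748 + 490218)/((204788 + 236600) + Z(-155)) = (-3748 + 490218)/((204788 + 236600) - 155) = 486470/(441388 - 155) = 486470/441233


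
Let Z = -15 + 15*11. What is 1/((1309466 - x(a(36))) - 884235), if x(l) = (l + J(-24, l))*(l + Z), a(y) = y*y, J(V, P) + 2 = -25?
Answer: -1/1409743 ≈ -7.0935e-7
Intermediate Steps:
J(V, P) = -27 (J(V, P) = -2 - 25 = -27)
a(y) = y²
Z = 150 (Z = -15 + 165 = 150)
x(l) = (-27 + l)*(150 + l) (x(l) = (l - 27)*(l + 150) = (-27 + l)*(150 + l))
1/((1309466 - x(a(36))) - 884235) = 1/((1309466 - (-4050 + (36²)² + 123*36²)) - 884235) = 1/((1309466 - (-4050 + 1296² + 123*1296)) - 884235) = 1/((1309466 - (-4050 + 1679616 + 159408)) - 884235) = 1/((1309466 - 1*1834974) - 884235) = 1/((1309466 - 1834974) - 884235) = 1/(-525508 - 884235) = 1/(-1409743) = -1/1409743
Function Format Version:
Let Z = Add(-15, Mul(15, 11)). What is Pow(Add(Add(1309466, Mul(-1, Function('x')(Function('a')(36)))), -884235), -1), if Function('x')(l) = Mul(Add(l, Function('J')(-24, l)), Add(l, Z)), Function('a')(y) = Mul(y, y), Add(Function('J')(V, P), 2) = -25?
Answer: Rational(-1, 1409743) ≈ -7.0935e-7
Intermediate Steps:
Function('J')(V, P) = -27 (Function('J')(V, P) = Add(-2, -25) = -27)
Function('a')(y) = Pow(y, 2)
Z = 150 (Z = Add(-15, 165) = 150)
Function('x')(l) = Mul(Add(-27, l), Add(150, l)) (Function('x')(l) = Mul(Add(l, -27), Add(l, 150)) = Mul(Add(-27, l), Add(150, l)))
Pow(Add(Add(1309466, Mul(-1, Function('x')(Function('a')(36)))), -884235), -1) = Pow(Add(Add(1309466, Mul(-1, Add(-4050, Pow(Pow(36, 2), 2), Mul(123, Pow(36, 2))))), -884235), -1) = Pow(Add(Add(1309466, Mul(-1, Add(-4050, Pow(1296, 2), Mul(123, 1296)))), -884235), -1) = Pow(Add(Add(1309466, Mul(-1, Add(-4050, 1679616, 159408))), -884235), -1) = Pow(Add(Add(1309466, Mul(-1, 1834974)), -884235), -1) = Pow(Add(Add(1309466, -1834974), -884235), -1) = Pow(Add(-525508, -884235), -1) = Pow(-1409743, -1) = Rational(-1, 1409743)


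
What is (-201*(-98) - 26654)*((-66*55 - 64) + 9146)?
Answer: -37924112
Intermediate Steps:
(-201*(-98) - 26654)*((-66*55 - 64) + 9146) = (19698 - 26654)*((-3630 - 64) + 9146) = -6956*(-3694 + 9146) = -6956*5452 = -37924112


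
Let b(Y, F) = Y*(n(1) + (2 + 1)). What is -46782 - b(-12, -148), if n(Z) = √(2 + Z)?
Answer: -46746 + 12*√3 ≈ -46725.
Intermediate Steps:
b(Y, F) = Y*(3 + √3) (b(Y, F) = Y*(√(2 + 1) + (2 + 1)) = Y*(√3 + 3) = Y*(3 + √3))
-46782 - b(-12, -148) = -46782 - (-12)*(3 + √3) = -46782 - (-36 - 12*√3) = -46782 + (36 + 12*√3) = -46746 + 12*√3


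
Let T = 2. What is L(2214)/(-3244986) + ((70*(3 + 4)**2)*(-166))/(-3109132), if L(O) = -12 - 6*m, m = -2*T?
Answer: 76983034129/420378742173 ≈ 0.18313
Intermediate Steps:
m = -4 (m = -2*2 = -4)
L(O) = 12 (L(O) = -12 - 6*(-4) = -12 + 24 = 12)
L(2214)/(-3244986) + ((70*(3 + 4)**2)*(-166))/(-3109132) = 12/(-3244986) + ((70*(3 + 4)**2)*(-166))/(-3109132) = 12*(-1/3244986) + ((70*7**2)*(-166))*(-1/3109132) = -2/540831 + ((70*49)*(-166))*(-1/3109132) = -2/540831 + (3430*(-166))*(-1/3109132) = -2/540831 - 569380*(-1/3109132) = -2/540831 + 142345/777283 = 76983034129/420378742173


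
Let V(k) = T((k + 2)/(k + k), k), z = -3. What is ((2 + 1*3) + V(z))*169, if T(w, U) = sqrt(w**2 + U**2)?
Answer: 845 + 845*sqrt(13)/6 ≈ 1352.8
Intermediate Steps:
T(w, U) = sqrt(U**2 + w**2)
V(k) = sqrt(k**2 + (2 + k)**2/(4*k**2)) (V(k) = sqrt(k**2 + ((k + 2)/(k + k))**2) = sqrt(k**2 + ((2 + k)/((2*k)))**2) = sqrt(k**2 + ((2 + k)*(1/(2*k)))**2) = sqrt(k**2 + ((2 + k)/(2*k))**2) = sqrt(k**2 + (2 + k)**2/(4*k**2)))
((2 + 1*3) + V(z))*169 = ((2 + 1*3) + sqrt(((2 - 3)**2 + 4*(-3)**4)/(-3)**2)/2)*169 = ((2 + 3) + sqrt(((-1)**2 + 4*81)/9)/2)*169 = (5 + sqrt((1 + 324)/9)/2)*169 = (5 + sqrt((1/9)*325)/2)*169 = (5 + sqrt(325/9)/2)*169 = (5 + (5*sqrt(13)/3)/2)*169 = (5 + 5*sqrt(13)/6)*169 = 845 + 845*sqrt(13)/6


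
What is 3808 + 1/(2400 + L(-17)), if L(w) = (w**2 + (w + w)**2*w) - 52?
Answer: 64793119/17015 ≈ 3808.0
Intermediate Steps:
L(w) = -52 + w**2 + 4*w**3 (L(w) = (w**2 + (2*w)**2*w) - 52 = (w**2 + (4*w**2)*w) - 52 = (w**2 + 4*w**3) - 52 = -52 + w**2 + 4*w**3)
3808 + 1/(2400 + L(-17)) = 3808 + 1/(2400 + (-52 + (-17)**2 + 4*(-17)**3)) = 3808 + 1/(2400 + (-52 + 289 + 4*(-4913))) = 3808 + 1/(2400 + (-52 + 289 - 19652)) = 3808 + 1/(2400 - 19415) = 3808 + 1/(-17015) = 3808 - 1/17015 = 64793119/17015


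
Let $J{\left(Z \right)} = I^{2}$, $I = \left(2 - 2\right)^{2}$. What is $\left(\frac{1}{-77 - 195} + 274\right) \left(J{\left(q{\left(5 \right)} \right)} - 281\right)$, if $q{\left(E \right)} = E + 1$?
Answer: $- \frac{20942087}{272} \approx -76993.0$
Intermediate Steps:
$q{\left(E \right)} = 1 + E$
$I = 0$ ($I = 0^{2} = 0$)
$J{\left(Z \right)} = 0$ ($J{\left(Z \right)} = 0^{2} = 0$)
$\left(\frac{1}{-77 - 195} + 274\right) \left(J{\left(q{\left(5 \right)} \right)} - 281\right) = \left(\frac{1}{-77 - 195} + 274\right) \left(0 - 281\right) = \left(\frac{1}{-272} + 274\right) \left(-281\right) = \left(- \frac{1}{272} + 274\right) \left(-281\right) = \frac{74527}{272} \left(-281\right) = - \frac{20942087}{272}$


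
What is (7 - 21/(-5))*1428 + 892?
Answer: 84428/5 ≈ 16886.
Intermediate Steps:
(7 - 21/(-5))*1428 + 892 = (7 - 21*(-1)/5)*1428 + 892 = (7 - 7*(-3/5))*1428 + 892 = (7 + 21/5)*1428 + 892 = (56/5)*1428 + 892 = 79968/5 + 892 = 84428/5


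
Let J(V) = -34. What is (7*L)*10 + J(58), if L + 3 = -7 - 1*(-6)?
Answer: -314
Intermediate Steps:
L = -4 (L = -3 + (-7 - 1*(-6)) = -3 + (-7 + 6) = -3 - 1 = -4)
(7*L)*10 + J(58) = (7*(-4))*10 - 34 = -28*10 - 34 = -280 - 34 = -314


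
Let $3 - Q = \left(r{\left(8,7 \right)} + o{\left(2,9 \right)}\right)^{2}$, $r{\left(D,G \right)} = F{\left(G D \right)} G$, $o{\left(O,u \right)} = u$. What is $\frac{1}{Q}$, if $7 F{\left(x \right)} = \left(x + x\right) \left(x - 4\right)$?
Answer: $- \frac{1}{34023886} \approx -2.9391 \cdot 10^{-8}$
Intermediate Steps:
$F{\left(x \right)} = \frac{2 x \left(-4 + x\right)}{7}$ ($F{\left(x \right)} = \frac{\left(x + x\right) \left(x - 4\right)}{7} = \frac{2 x \left(-4 + x\right)}{7}$)
$r{\left(D,G \right)} = \frac{2 D G^{2} \left(-4 + D G\right)}{7}$ ($r{\left(D,G \right)} = \frac{2 G D \left(-4 + G D\right)}{7} G = \frac{2 D G \left(-4 + D G\right)}{7} G = \frac{2 D G^{2} \left(-4 + D G\right)}{7}$)
$Q = -34023886$ ($Q = 3 - \left(\frac{2}{7} \cdot 8 \cdot 7^{2} \left(-4 + 8 \cdot 7\right) + 9\right)^{2} = 3 - \left(\frac{2}{7} \cdot 8 \cdot 49 \left(-4 + 56\right) + 9\right)^{2} = 3 - \left(\frac{2}{7} \cdot 8 \cdot 49 \cdot 52 + 9\right)^{2} = 3 - \left(5824 + 9\right)^{2} = 3 - 5833^{2} = 3 - 34023889 = -34023886$)
$\frac{1}{Q} = \frac{1}{-34023886} = - \frac{1}{34023886}$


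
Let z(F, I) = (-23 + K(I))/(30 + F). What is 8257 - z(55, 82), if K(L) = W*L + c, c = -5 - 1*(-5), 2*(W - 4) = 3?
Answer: 701417/85 ≈ 8252.0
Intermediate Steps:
W = 11/2 (W = 4 + (½)*3 = 4 + 3/2 = 11/2 ≈ 5.5000)
c = 0 (c = -5 + 5 = 0)
K(L) = 11*L/2 (K(L) = 11*L/2 + 0 = 11*L/2)
z(F, I) = (-23 + 11*I/2)/(30 + F)
8257 - z(55, 82) = 8257 - (-46 + 11*82)/(2*(30 + 55)) = 8257 - (-46 + 902)/(2*85) = 8257 - 856/(2*85) = 8257 - 1*428/85 = 8257 - 428/85 = 701417/85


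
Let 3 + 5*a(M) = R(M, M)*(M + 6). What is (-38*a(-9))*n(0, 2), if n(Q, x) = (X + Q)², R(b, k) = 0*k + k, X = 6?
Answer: -32832/5 ≈ -6566.4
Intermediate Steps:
R(b, k) = k (R(b, k) = 0 + k = k)
a(M) = -⅗ + M*(6 + M)/5 (a(M) = -⅗ + (M*(M + 6))/5 = -⅗ + (M*(6 + M))/5 = -⅗ + M*(6 + M)/5)
n(Q, x) = (6 + Q)²
(-38*a(-9))*n(0, 2) = (-38*(-⅗ + (⅕)*(-9)² + (6/5)*(-9)))*(6 + 0)² = -38*(-⅗ + (⅕)*81 - 54/5)*6² = -38*(-⅗ + 81/5 - 54/5)*36 = -38*24/5*36 = -912/5*36 = -32832/5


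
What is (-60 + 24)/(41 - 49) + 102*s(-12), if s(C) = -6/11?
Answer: -1125/22 ≈ -51.136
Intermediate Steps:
s(C) = -6/11 (s(C) = -6*1/11 = -6/11)
(-60 + 24)/(41 - 49) + 102*s(-12) = (-60 + 24)/(41 - 49) + 102*(-6/11) = -36/(-8) - 612/11 = -36*(-1/8) - 612/11 = 9/2 - 612/11 = -1125/22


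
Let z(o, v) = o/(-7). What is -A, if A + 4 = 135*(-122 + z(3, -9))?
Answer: 115723/7 ≈ 16532.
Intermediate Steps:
z(o, v) = -o/7 (z(o, v) = o*(-1/7) = -o/7)
A = -115723/7 (A = -4 + 135*(-122 - 1/7*3) = -4 + 135*(-122 - 3/7) = -4 + 135*(-857/7) = -4 - 115695/7 = -115723/7 ≈ -16532.)
-A = -1*(-115723/7) = 115723/7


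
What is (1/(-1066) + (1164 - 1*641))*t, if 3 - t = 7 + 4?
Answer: -2230068/533 ≈ -4184.0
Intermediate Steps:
t = -8 (t = 3 - (7 + 4) = 3 - 1*11 = 3 - 11 = -8)
(1/(-1066) + (1164 - 1*641))*t = (1/(-1066) + (1164 - 1*641))*(-8) = (-1/1066 + (1164 - 641))*(-8) = (-1/1066 + 523)*(-8) = (557517/1066)*(-8) = -2230068/533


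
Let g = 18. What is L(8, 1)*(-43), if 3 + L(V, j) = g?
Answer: -645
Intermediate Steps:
L(V, j) = 15 (L(V, j) = -3 + 18 = 15)
L(8, 1)*(-43) = 15*(-43) = -645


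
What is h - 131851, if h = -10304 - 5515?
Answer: -147670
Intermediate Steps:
h = -15819
h - 131851 = -15819 - 131851 = -147670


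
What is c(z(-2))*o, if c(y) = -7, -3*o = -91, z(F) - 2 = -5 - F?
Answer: -637/3 ≈ -212.33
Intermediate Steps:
z(F) = -3 - F (z(F) = 2 + (-5 - F) = -3 - F)
o = 91/3 (o = -⅓*(-91) = 91/3 ≈ 30.333)
c(z(-2))*o = -7*91/3 = -637/3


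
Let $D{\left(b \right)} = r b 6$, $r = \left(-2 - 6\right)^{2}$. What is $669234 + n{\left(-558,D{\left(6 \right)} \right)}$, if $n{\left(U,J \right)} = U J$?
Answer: $-616398$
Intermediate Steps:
$r = 64$ ($r = \left(-2 - 6\right)^{2} = \left(-8\right)^{2} = 64$)
$D{\left(b \right)} = 384 b$ ($D{\left(b \right)} = 64 b 6 = 384 b$)
$n{\left(U,J \right)} = J U$
$669234 + n{\left(-558,D{\left(6 \right)} \right)} = 669234 + 384 \cdot 6 \left(-558\right) = 669234 + 2304 \left(-558\right) = 669234 - 1285632 = -616398$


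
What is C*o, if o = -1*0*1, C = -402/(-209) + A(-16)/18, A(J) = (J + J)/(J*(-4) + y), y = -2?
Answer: 0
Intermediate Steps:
A(J) = 2*J/(-2 - 4*J) (A(J) = (J + J)/(J*(-4) - 2) = (2*J)/(-4*J - 2) = (2*J)/(-2 - 4*J) = 2*J/(-2 - 4*J))
C = 110486/58311 (C = -402/(-209) - 1*(-16)/(1 + 2*(-16))/18 = -402*(-1/209) - 1*(-16)/(1 - 32)*(1/18) = 402/209 - 1*(-16)/(-31)*(1/18) = 402/209 - 1*(-16)*(-1/31)*(1/18) = 402/209 - 16/31*1/18 = 402/209 - 8/279 = 110486/58311 ≈ 1.8948)
o = 0 (o = 0*1 = 0)
C*o = (110486/58311)*0 = 0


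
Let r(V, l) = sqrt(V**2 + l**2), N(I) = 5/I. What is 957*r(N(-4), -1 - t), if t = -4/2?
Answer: 957*sqrt(41)/4 ≈ 1531.9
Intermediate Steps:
t = -2 (t = -4*1/2 = -2)
957*r(N(-4), -1 - t) = 957*sqrt((5/(-4))**2 + (-1 - 1*(-2))**2) = 957*sqrt((5*(-1/4))**2 + (-1 + 2)**2) = 957*sqrt((-5/4)**2 + 1**2) = 957*sqrt(25/16 + 1) = 957*sqrt(41/16) = 957*(sqrt(41)/4) = 957*sqrt(41)/4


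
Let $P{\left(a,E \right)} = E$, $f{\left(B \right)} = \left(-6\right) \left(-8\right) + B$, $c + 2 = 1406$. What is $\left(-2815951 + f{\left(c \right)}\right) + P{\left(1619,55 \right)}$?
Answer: $-2814444$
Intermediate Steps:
$c = 1404$ ($c = -2 + 1406 = 1404$)
$f{\left(B \right)} = 48 + B$
$\left(-2815951 + f{\left(c \right)}\right) + P{\left(1619,55 \right)} = \left(-2815951 + \left(48 + 1404\right)\right) + 55 = \left(-2815951 + 1452\right) + 55 = -2814499 + 55 = -2814444$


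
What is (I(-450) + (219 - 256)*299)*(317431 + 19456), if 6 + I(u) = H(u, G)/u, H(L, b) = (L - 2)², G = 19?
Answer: -873439176499/225 ≈ -3.8820e+9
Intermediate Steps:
H(L, b) = (-2 + L)²
I(u) = -6 + (-2 + u)²/u
(I(-450) + (219 - 256)*299)*(317431 + 19456) = ((-6 + (-2 - 450)²/(-450)) + (219 - 256)*299)*(317431 + 19456) = ((-6 - 1/450*(-452)²) - 37*299)*336887 = ((-6 - 1/450*204304) - 11063)*336887 = ((-6 - 102152/225) - 11063)*336887 = (-103502/225 - 11063)*336887 = -2592677/225*336887 = -873439176499/225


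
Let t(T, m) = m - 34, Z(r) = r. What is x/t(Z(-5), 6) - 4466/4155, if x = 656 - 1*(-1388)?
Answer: -307781/4155 ≈ -74.075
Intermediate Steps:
t(T, m) = -34 + m
x = 2044 (x = 656 + 1388 = 2044)
x/t(Z(-5), 6) - 4466/4155 = 2044/(-34 + 6) - 4466/4155 = 2044/(-28) - 4466*1/4155 = 2044*(-1/28) - 4466/4155 = -73 - 4466/4155 = -307781/4155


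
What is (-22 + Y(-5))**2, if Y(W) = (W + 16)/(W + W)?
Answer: 53361/100 ≈ 533.61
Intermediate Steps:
Y(W) = (16 + W)/(2*W) (Y(W) = (16 + W)/((2*W)) = (16 + W)*(1/(2*W)) = (16 + W)/(2*W))
(-22 + Y(-5))**2 = (-22 + (1/2)*(16 - 5)/(-5))**2 = (-22 + (1/2)*(-1/5)*11)**2 = (-22 - 11/10)**2 = (-231/10)**2 = 53361/100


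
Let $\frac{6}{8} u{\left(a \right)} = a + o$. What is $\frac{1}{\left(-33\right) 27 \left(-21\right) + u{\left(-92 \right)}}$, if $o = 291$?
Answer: $\frac{3}{56929} \approx 5.2697 \cdot 10^{-5}$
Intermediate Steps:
$u{\left(a \right)} = 388 + \frac{4 a}{3}$ ($u{\left(a \right)} = \frac{4 \left(a + 291\right)}{3} = \frac{4 \left(291 + a\right)}{3} = 388 + \frac{4 a}{3}$)
$\frac{1}{\left(-33\right) 27 \left(-21\right) + u{\left(-92 \right)}} = \frac{1}{\left(-33\right) 27 \left(-21\right) + \left(388 + \frac{4}{3} \left(-92\right)\right)} = \frac{1}{\left(-891\right) \left(-21\right) + \left(388 - \frac{368}{3}\right)} = \frac{1}{18711 + \frac{796}{3}} = \frac{1}{\frac{56929}{3}} = \frac{3}{56929}$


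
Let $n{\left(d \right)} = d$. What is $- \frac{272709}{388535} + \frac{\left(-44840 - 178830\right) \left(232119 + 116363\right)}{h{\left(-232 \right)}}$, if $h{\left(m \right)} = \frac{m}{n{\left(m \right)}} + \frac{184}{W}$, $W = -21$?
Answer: $\frac{635971318604709333}{63331205} \approx 1.0042 \cdot 10^{10}$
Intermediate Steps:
$h{\left(m \right)} = - \frac{163}{21}$ ($h{\left(m \right)} = \frac{m}{m} + \frac{184}{-21} = 1 + 184 \left(- \frac{1}{21}\right) = 1 - \frac{184}{21} = - \frac{163}{21}$)
$- \frac{272709}{388535} + \frac{\left(-44840 - 178830\right) \left(232119 + 116363\right)}{h{\left(-232 \right)}} = - \frac{272709}{388535} + \frac{\left(-44840 - 178830\right) \left(232119 + 116363\right)}{- \frac{163}{21}} = \left(-272709\right) \frac{1}{388535} + \left(-223670\right) 348482 \left(- \frac{21}{163}\right) = - \frac{272709}{388535} - - \frac{1636844347740}{163} = - \frac{272709}{388535} + \frac{1636844347740}{163} = \frac{635971318604709333}{63331205}$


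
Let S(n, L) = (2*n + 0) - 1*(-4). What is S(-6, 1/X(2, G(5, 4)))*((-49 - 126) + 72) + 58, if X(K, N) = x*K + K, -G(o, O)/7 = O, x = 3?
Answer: 882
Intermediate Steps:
G(o, O) = -7*O
X(K, N) = 4*K (X(K, N) = 3*K + K = 4*K)
S(n, L) = 4 + 2*n (S(n, L) = 2*n + 4 = 4 + 2*n)
S(-6, 1/X(2, G(5, 4)))*((-49 - 126) + 72) + 58 = (4 + 2*(-6))*((-49 - 126) + 72) + 58 = (4 - 12)*(-175 + 72) + 58 = -8*(-103) + 58 = 824 + 58 = 882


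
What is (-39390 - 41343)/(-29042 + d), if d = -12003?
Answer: 80733/41045 ≈ 1.9669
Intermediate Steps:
(-39390 - 41343)/(-29042 + d) = (-39390 - 41343)/(-29042 - 12003) = -80733/(-41045) = -80733*(-1/41045) = 80733/41045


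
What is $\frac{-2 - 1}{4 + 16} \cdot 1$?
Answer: $- \frac{3}{20} \approx -0.15$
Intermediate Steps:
$\frac{-2 - 1}{4 + 16} \cdot 1 = - \frac{3}{20} \cdot 1 = \left(-3\right) \frac{1}{20} \cdot 1 = \left(- \frac{3}{20}\right) 1 = - \frac{3}{20}$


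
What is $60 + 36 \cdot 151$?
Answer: $5496$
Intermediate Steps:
$60 + 36 \cdot 151 = 60 + 5436 = 5496$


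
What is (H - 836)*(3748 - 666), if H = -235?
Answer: -3300822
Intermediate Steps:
(H - 836)*(3748 - 666) = (-235 - 836)*(3748 - 666) = -1071*3082 = -3300822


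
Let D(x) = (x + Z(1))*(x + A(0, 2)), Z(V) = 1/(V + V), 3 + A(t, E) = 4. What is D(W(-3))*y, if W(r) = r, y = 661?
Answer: 3305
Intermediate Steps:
A(t, E) = 1 (A(t, E) = -3 + 4 = 1)
Z(V) = 1/(2*V)
D(x) = (1 + x)*(1/2 + x) (D(x) = (x + (1/2)/1)*(x + 1) = (x + (1/2)*1)*(1 + x) = (x + 1/2)*(1 + x) = (1/2 + x)*(1 + x) = (1 + x)*(1/2 + x))
D(W(-3))*y = (1/2 + (-3)**2 + (3/2)*(-3))*661 = (1/2 + 9 - 9/2)*661 = 5*661 = 3305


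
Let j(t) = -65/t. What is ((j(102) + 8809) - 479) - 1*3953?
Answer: 446389/102 ≈ 4376.4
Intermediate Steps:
((j(102) + 8809) - 479) - 1*3953 = ((-65/102 + 8809) - 479) - 1*3953 = ((-65*1/102 + 8809) - 479) - 3953 = ((-65/102 + 8809) - 479) - 3953 = (898453/102 - 479) - 3953 = 849595/102 - 3953 = 446389/102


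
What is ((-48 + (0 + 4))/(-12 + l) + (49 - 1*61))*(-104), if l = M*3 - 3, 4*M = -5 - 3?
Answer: 21632/21 ≈ 1030.1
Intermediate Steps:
M = -2 (M = (-5 - 3)/4 = (¼)*(-8) = -2)
l = -9 (l = -2*3 - 3 = -6 - 3 = -9)
((-48 + (0 + 4))/(-12 + l) + (49 - 1*61))*(-104) = ((-48 + (0 + 4))/(-12 - 9) + (49 - 1*61))*(-104) = ((-48 + 4)/(-21) + (49 - 61))*(-104) = (-44*(-1/21) - 12)*(-104) = (44/21 - 12)*(-104) = -208/21*(-104) = 21632/21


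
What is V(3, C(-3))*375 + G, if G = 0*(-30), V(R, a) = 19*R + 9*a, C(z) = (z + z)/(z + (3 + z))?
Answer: 28125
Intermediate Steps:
C(z) = 2*z/(3 + 2*z) (C(z) = (2*z)/(3 + 2*z) = 2*z/(3 + 2*z))
V(R, a) = 9*a + 19*R
G = 0
V(3, C(-3))*375 + G = (9*(2*(-3)/(3 + 2*(-3))) + 19*3)*375 + 0 = (9*(2*(-3)/(3 - 6)) + 57)*375 + 0 = (9*(2*(-3)/(-3)) + 57)*375 + 0 = (9*(2*(-3)*(-⅓)) + 57)*375 + 0 = (9*2 + 57)*375 + 0 = (18 + 57)*375 + 0 = 75*375 + 0 = 28125 + 0 = 28125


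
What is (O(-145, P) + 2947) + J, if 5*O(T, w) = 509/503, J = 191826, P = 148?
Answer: 489854604/2515 ≈ 1.9477e+5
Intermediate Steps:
O(T, w) = 509/2515 (O(T, w) = (509/503)/5 = (509*(1/503))/5 = (1/5)*(509/503) = 509/2515)
(O(-145, P) + 2947) + J = (509/2515 + 2947) + 191826 = 7412214/2515 + 191826 = 489854604/2515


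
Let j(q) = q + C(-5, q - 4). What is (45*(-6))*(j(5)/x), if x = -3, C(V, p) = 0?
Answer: 450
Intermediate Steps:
j(q) = q (j(q) = q + 0 = q)
(45*(-6))*(j(5)/x) = (45*(-6))*(5/(-3)) = -1350*(-1)/3 = -270*(-5/3) = 450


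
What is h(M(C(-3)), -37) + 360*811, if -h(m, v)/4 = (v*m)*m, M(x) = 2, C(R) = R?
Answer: 292552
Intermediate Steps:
h(m, v) = -4*v*m² (h(m, v) = -4*v*m*m = -4*m*v*m = -4*v*m²)
h(M(C(-3)), -37) + 360*811 = -4*(-37)*2² + 360*811 = -4*(-37)*4 + 291960 = 592 + 291960 = 292552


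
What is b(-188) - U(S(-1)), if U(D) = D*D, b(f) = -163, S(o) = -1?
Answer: -164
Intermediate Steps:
U(D) = D**2
b(-188) - U(S(-1)) = -163 - 1*(-1)**2 = -163 - 1*1 = -163 - 1 = -164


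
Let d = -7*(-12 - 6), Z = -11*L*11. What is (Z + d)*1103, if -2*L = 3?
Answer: 678345/2 ≈ 3.3917e+5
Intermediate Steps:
L = -3/2 (L = -1/2*3 = -3/2 ≈ -1.5000)
Z = 363/2 (Z = -11*(-3/2)*11 = (33/2)*11 = 363/2 ≈ 181.50)
d = 126 (d = -7*(-18) = 126)
(Z + d)*1103 = (363/2 + 126)*1103 = (615/2)*1103 = 678345/2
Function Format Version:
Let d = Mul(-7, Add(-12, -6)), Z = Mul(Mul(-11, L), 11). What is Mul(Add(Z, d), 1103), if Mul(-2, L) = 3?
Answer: Rational(678345, 2) ≈ 3.3917e+5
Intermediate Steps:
L = Rational(-3, 2) (L = Mul(Rational(-1, 2), 3) = Rational(-3, 2) ≈ -1.5000)
Z = Rational(363, 2) (Z = Mul(Mul(-11, Rational(-3, 2)), 11) = Mul(Rational(33, 2), 11) = Rational(363, 2) ≈ 181.50)
d = 126 (d = Mul(-7, -18) = 126)
Mul(Add(Z, d), 1103) = Mul(Add(Rational(363, 2), 126), 1103) = Mul(Rational(615, 2), 1103) = Rational(678345, 2)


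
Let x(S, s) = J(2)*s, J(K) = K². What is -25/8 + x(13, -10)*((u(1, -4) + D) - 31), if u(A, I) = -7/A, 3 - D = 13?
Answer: 15335/8 ≈ 1916.9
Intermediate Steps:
D = -10 (D = 3 - 1*13 = 3 - 13 = -10)
x(S, s) = 4*s (x(S, s) = 2²*s = 4*s)
-25/8 + x(13, -10)*((u(1, -4) + D) - 31) = -25/8 + (4*(-10))*((-7/1 - 10) - 31) = -25*⅛ - 40*((-7*1 - 10) - 31) = -25/8 - 40*((-7 - 10) - 31) = -25/8 - 40*(-17 - 31) = -25/8 - 40*(-48) = -25/8 + 1920 = 15335/8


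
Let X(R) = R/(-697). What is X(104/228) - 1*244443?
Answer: -9711475973/39729 ≈ -2.4444e+5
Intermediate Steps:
X(R) = -R/697 (X(R) = R*(-1/697) = -R/697)
X(104/228) - 1*244443 = -104/(697*228) - 1*244443 = -104/(697*228) - 244443 = -1/697*26/57 - 244443 = -26/39729 - 244443 = -9711475973/39729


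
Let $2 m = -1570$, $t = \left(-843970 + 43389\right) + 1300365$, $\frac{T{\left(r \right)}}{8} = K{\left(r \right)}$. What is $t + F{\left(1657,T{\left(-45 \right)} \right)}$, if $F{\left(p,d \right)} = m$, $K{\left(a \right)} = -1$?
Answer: $498999$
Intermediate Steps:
$T{\left(r \right)} = -8$ ($T{\left(r \right)} = 8 \left(-1\right) = -8$)
$t = 499784$ ($t = -800581 + 1300365 = 499784$)
$m = -785$ ($m = \frac{1}{2} \left(-1570\right) = -785$)
$F{\left(p,d \right)} = -785$
$t + F{\left(1657,T{\left(-45 \right)} \right)} = 499784 - 785 = 498999$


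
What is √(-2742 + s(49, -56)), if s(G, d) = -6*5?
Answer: 6*I*√77 ≈ 52.65*I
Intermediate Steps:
s(G, d) = -30
√(-2742 + s(49, -56)) = √(-2742 - 30) = √(-2772) = 6*I*√77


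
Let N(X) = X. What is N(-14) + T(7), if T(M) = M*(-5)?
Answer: -49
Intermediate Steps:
T(M) = -5*M
N(-14) + T(7) = -14 - 5*7 = -14 - 35 = -49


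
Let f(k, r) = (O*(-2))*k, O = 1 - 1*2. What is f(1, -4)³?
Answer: 8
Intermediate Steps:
O = -1 (O = 1 - 2 = -1)
f(k, r) = 2*k (f(k, r) = (-1*(-2))*k = 2*k)
f(1, -4)³ = (2*1)³ = 2³ = 8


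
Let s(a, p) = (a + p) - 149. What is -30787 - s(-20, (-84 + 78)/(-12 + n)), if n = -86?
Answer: -1500285/49 ≈ -30618.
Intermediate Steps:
s(a, p) = -149 + a + p
-30787 - s(-20, (-84 + 78)/(-12 + n)) = -30787 - (-149 - 20 + (-84 + 78)/(-12 - 86)) = -30787 - (-149 - 20 - 6/(-98)) = -30787 - (-149 - 20 - 6*(-1/98)) = -30787 - (-149 - 20 + 3/49) = -30787 - 1*(-8278/49) = -30787 + 8278/49 = -1500285/49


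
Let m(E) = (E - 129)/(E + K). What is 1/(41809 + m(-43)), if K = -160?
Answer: 203/8487399 ≈ 2.3918e-5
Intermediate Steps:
m(E) = (-129 + E)/(-160 + E) (m(E) = (E - 129)/(E - 160) = (-129 + E)/(-160 + E))
1/(41809 + m(-43)) = 1/(41809 + (-129 - 43)/(-160 - 43)) = 1/(41809 - 172/(-203)) = 1/(41809 - 1/203*(-172)) = 1/(41809 + 172/203) = 1/(8487399/203) = 203/8487399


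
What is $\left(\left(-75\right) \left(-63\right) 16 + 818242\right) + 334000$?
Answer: $1227842$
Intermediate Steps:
$\left(\left(-75\right) \left(-63\right) 16 + 818242\right) + 334000 = \left(4725 \cdot 16 + 818242\right) + 334000 = \left(75600 + 818242\right) + 334000 = 893842 + 334000 = 1227842$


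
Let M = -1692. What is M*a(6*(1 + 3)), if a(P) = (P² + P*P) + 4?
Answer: -1955952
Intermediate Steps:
a(P) = 4 + 2*P² (a(P) = (P² + P²) + 4 = 2*P² + 4 = 4 + 2*P²)
M*a(6*(1 + 3)) = -1692*(4 + 2*(6*(1 + 3))²) = -1692*(4 + 2*(6*4)²) = -1692*(4 + 2*24²) = -1692*(4 + 2*576) = -1692*(4 + 1152) = -1692*1156 = -1955952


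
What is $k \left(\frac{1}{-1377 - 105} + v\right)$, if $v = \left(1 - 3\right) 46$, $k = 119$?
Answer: $- \frac{16225055}{1482} \approx -10948.0$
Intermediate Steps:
$v = -92$ ($v = \left(-2\right) 46 = -92$)
$k \left(\frac{1}{-1377 - 105} + v\right) = 119 \left(\frac{1}{-1377 - 105} - 92\right) = 119 \left(\frac{1}{-1482} - 92\right) = 119 \left(- \frac{1}{1482} - 92\right) = 119 \left(- \frac{136345}{1482}\right) = - \frac{16225055}{1482}$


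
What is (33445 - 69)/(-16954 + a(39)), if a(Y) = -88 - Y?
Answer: -33376/17081 ≈ -1.9540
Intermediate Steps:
(33445 - 69)/(-16954 + a(39)) = (33445 - 69)/(-16954 + (-88 - 1*39)) = 33376/(-16954 + (-88 - 39)) = 33376/(-16954 - 127) = 33376/(-17081) = 33376*(-1/17081) = -33376/17081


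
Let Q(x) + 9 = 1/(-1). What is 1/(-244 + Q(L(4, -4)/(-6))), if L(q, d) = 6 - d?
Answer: -1/254 ≈ -0.0039370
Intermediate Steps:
Q(x) = -10 (Q(x) = -9 + 1/(-1) = -9 - 1 = -10)
1/(-244 + Q(L(4, -4)/(-6))) = 1/(-244 - 10) = 1/(-254) = -1/254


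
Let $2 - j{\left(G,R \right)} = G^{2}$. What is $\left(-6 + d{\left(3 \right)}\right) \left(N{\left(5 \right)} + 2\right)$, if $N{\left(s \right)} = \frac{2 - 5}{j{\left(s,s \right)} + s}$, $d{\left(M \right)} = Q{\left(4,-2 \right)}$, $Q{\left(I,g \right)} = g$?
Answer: $- \frac{52}{3} \approx -17.333$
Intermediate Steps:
$j{\left(G,R \right)} = 2 - G^{2}$
$d{\left(M \right)} = -2$
$N{\left(s \right)} = - \frac{3}{2 + s - s^{2}}$ ($N{\left(s \right)} = \frac{2 - 5}{\left(2 - s^{2}\right) + s} = - \frac{3}{2 + s - s^{2}}$)
$\left(-6 + d{\left(3 \right)}\right) \left(N{\left(5 \right)} + 2\right) = \left(-6 - 2\right) \left(\frac{3}{-2 + 5^{2} - 5} + 2\right) = - 8 \left(\frac{3}{-2 + 25 - 5} + 2\right) = - 8 \left(\frac{3}{18} + 2\right) = - 8 \left(3 \cdot \frac{1}{18} + 2\right) = - 8 \left(\frac{1}{6} + 2\right) = \left(-8\right) \frac{13}{6} = - \frac{52}{3}$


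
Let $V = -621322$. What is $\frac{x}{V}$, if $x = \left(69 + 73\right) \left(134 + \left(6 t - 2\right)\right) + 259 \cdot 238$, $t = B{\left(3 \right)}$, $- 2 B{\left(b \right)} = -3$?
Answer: $- \frac{40832}{310661} \approx -0.13144$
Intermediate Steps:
$B{\left(b \right)} = \frac{3}{2}$ ($B{\left(b \right)} = \left(- \frac{1}{2}\right) \left(-3\right) = \frac{3}{2}$)
$t = \frac{3}{2} \approx 1.5$
$x = 81664$ ($x = \left(69 + 73\right) \left(134 + \left(6 \cdot \frac{3}{2} - 2\right)\right) + 259 \cdot 238 = 142 \left(134 + \left(9 - 2\right)\right) + 61642 = 142 \left(134 + 7\right) + 61642 = 142 \cdot 141 + 61642 = 20022 + 61642 = 81664$)
$\frac{x}{V} = \frac{81664}{-621322} = 81664 \left(- \frac{1}{621322}\right) = - \frac{40832}{310661}$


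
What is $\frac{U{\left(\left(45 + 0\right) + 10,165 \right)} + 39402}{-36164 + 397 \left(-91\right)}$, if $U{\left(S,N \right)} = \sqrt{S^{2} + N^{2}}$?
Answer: $- \frac{13134}{24097} - \frac{55 \sqrt{10}}{72291} \approx -0.54745$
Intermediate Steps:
$U{\left(S,N \right)} = \sqrt{N^{2} + S^{2}}$
$\frac{U{\left(\left(45 + 0\right) + 10,165 \right)} + 39402}{-36164 + 397 \left(-91\right)} = \frac{\sqrt{165^{2} + \left(\left(45 + 0\right) + 10\right)^{2}} + 39402}{-36164 + 397 \left(-91\right)} = \frac{\sqrt{27225 + \left(45 + 10\right)^{2}} + 39402}{-36164 - 36127} = \frac{\sqrt{27225 + 55^{2}} + 39402}{-72291} = \left(\sqrt{27225 + 3025} + 39402\right) \left(- \frac{1}{72291}\right) = \left(\sqrt{30250} + 39402\right) \left(- \frac{1}{72291}\right) = \left(55 \sqrt{10} + 39402\right) \left(- \frac{1}{72291}\right) = \left(39402 + 55 \sqrt{10}\right) \left(- \frac{1}{72291}\right) = - \frac{13134}{24097} - \frac{55 \sqrt{10}}{72291}$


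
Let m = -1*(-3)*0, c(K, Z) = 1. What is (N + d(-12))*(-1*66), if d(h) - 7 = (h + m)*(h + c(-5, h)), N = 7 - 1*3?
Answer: -9438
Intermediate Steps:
N = 4 (N = 7 - 3 = 4)
m = 0 (m = 3*0 = 0)
d(h) = 7 + h*(1 + h) (d(h) = 7 + (h + 0)*(h + 1) = 7 + h*(1 + h))
(N + d(-12))*(-1*66) = (4 + (7 - 12 + (-12)**2))*(-1*66) = (4 + (7 - 12 + 144))*(-66) = (4 + 139)*(-66) = 143*(-66) = -9438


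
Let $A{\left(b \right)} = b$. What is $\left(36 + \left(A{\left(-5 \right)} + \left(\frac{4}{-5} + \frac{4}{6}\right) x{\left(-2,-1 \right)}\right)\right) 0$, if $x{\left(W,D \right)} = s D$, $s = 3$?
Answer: $0$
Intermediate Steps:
$x{\left(W,D \right)} = 3 D$
$\left(36 + \left(A{\left(-5 \right)} + \left(\frac{4}{-5} + \frac{4}{6}\right) x{\left(-2,-1 \right)}\right)\right) 0 = \left(36 - \left(5 - \left(\frac{4}{-5} + \frac{4}{6}\right) 3 \left(-1\right)\right)\right) 0 = \left(36 - \left(5 - \left(4 \left(- \frac{1}{5}\right) + 4 \cdot \frac{1}{6}\right) \left(-3\right)\right)\right) 0 = \left(36 - \left(5 - \left(- \frac{4}{5} + \frac{2}{3}\right) \left(-3\right)\right)\right) 0 = \left(36 - \frac{23}{5}\right) 0 = \frac{157}{5} \cdot 0 = 0$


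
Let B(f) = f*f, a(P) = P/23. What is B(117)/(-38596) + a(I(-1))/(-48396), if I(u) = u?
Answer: -952331051/2685094773 ≈ -0.35467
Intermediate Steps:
a(P) = P/23 (a(P) = P*(1/23) = P/23)
B(f) = f²
B(117)/(-38596) + a(I(-1))/(-48396) = 117²/(-38596) + ((1/23)*(-1))/(-48396) = 13689*(-1/38596) - 1/23*(-1/48396) = -13689/38596 + 1/1113108 = -952331051/2685094773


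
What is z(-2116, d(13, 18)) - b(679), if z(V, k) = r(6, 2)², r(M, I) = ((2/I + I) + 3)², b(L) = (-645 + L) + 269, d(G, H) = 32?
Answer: 993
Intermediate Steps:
b(L) = -376 + L
r(M, I) = (3 + I + 2/I)² (r(M, I) = ((I + 2/I) + 3)² = (3 + I + 2/I)²)
z(V, k) = 1296 (z(V, k) = ((2 + 2² + 3*2)²/2²)² = ((2 + 4 + 6)²/4)² = ((¼)*12²)² = ((¼)*144)² = 36² = 1296)
z(-2116, d(13, 18)) - b(679) = 1296 - (-376 + 679) = 1296 - 1*303 = 1296 - 303 = 993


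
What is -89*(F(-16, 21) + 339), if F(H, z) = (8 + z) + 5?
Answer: -33197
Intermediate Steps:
F(H, z) = 13 + z
-89*(F(-16, 21) + 339) = -89*((13 + 21) + 339) = -89*(34 + 339) = -89*373 = -33197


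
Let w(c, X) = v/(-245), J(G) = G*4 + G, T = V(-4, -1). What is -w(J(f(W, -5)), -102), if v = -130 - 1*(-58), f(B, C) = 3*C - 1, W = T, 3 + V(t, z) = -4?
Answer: -72/245 ≈ -0.29388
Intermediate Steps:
V(t, z) = -7 (V(t, z) = -3 - 4 = -7)
T = -7
W = -7
f(B, C) = -1 + 3*C
J(G) = 5*G (J(G) = 4*G + G = 5*G)
v = -72 (v = -130 + 58 = -72)
w(c, X) = 72/245 (w(c, X) = -72/(-245) = -72*(-1/245) = 72/245)
-w(J(f(W, -5)), -102) = -1*72/245 = -72/245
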